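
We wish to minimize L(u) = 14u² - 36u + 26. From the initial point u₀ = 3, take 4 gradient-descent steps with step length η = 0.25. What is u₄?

2223

L′(u) = 28u - 36
Step 1: L′(3) = 48; u₁ = 3 − 0.25·48 = -9
Step 2: L′(-9) = -288; u₂ = -9 − 0.25·(-288) = 63
Step 3: L′(63) = 1728; u₃ = 63 − 0.25·1728 = -369
Step 4: L′(-369) = -10368; u₄ = -369 − 0.25·(-10368) = 2223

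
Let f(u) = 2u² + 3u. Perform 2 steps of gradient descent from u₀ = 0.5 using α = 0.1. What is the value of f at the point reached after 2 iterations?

f′(u) = 4u + 3
Step 1: f′(0.5) = 5; u₁ = 0.5 − 0.1·5 = 0
Step 2: f′(0) = 3; u₂ = 0 − 0.1·3 = -0.3
f(-0.3) = -0.72

-0.72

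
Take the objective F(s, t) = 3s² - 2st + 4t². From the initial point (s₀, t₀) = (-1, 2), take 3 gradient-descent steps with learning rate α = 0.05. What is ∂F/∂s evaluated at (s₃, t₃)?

∇F = (6s - 2t, -2s + 8t)
(s₁, t₁) = (-1, 2) − 0.05·(-10, 18) = (-0.5, 1.1)
(s₂, t₂) = (-0.5, 1.1) − 0.05·(-5.2, 9.8) = (-0.24, 0.61)
(s₃, t₃) = (-0.24, 0.61) − 0.05·(-2.66, 5.36) = (-0.107, 0.342)
∂F/∂s at (-0.107, 0.342) = -1.326

-1.326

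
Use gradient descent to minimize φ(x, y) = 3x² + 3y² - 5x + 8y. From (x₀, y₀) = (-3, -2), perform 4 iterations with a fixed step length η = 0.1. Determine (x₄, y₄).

(0.7352, -1.3504)

∇φ = (6x - 5, 6y + 8)
(x₁, y₁) = (-3, -2) − 0.1·(-23, -4) = (-0.7, -1.6)
(x₂, y₂) = (-0.7, -1.6) − 0.1·(-9.2, -1.6) = (0.22, -1.44)
(x₃, y₃) = (0.22, -1.44) − 0.1·(-3.68, -0.64) = (0.588, -1.376)
(x₄, y₄) = (0.588, -1.376) − 0.1·(-1.472, -0.256) = (0.7352, -1.3504)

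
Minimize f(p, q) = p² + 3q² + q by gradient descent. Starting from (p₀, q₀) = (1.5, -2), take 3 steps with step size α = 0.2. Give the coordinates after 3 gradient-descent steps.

∇f = (2p, 6q + 1)
Step 1: at (1.5, -2), ∇f = (3, -11) → (1.5, -2) − 0.2·(3, -11) = (0.9, 0.2)
Step 2: at (0.9, 0.2), ∇f = (1.8, 2.2) → (0.9, 0.2) − 0.2·(1.8, 2.2) = (0.54, -0.24)
Step 3: at (0.54, -0.24), ∇f = (1.08, -0.44) → (0.54, -0.24) − 0.2·(1.08, -0.44) = (0.324, -0.152)

(0.324, -0.152)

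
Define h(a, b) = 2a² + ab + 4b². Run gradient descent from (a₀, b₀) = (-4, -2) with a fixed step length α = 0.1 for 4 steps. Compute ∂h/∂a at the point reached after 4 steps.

-1.9074

∇h = (4a + b, a + 8b)
(a₁, b₁) = (-4, -2) − 0.1·(-18, -20) = (-2.2, 0)
(a₂, b₂) = (-2.2, 0) − 0.1·(-8.8, -2.2) = (-1.32, 0.22)
(a₃, b₃) = (-1.32, 0.22) − 0.1·(-5.06, 0.44) = (-0.814, 0.176)
(a₄, b₄) = (-0.814, 0.176) − 0.1·(-3.08, 0.594) = (-0.506, 0.1166)
∂h/∂a at (-0.506, 0.1166) = -1.9074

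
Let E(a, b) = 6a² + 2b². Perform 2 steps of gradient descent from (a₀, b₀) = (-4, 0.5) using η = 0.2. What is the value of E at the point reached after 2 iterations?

∇E = (12a, 4b)
(a₁, b₁) = (-4, 0.5) − 0.2·(-48, 2) = (5.6, 0.1)
(a₂, b₂) = (5.6, 0.1) − 0.2·(67.2, 0.4) = (-7.84, 0.02)
E(-7.84, 0.02) = 368.7944

368.7944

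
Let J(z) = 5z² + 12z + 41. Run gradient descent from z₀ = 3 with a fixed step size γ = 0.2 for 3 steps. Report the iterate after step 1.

J′(z) = 10z + 12
z₁ = 3 − 0.2·42 = -5.4

-5.4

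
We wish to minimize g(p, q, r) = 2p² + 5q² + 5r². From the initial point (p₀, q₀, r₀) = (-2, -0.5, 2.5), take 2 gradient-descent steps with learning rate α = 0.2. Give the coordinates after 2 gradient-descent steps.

(-0.08, -0.5, 2.5)

∇g = (4p, 10q, 10r)
Step 1: at (-2, -0.5, 2.5), ∇g = (-8, -5, 25) → (-2, -0.5, 2.5) − 0.2·(-8, -5, 25) = (-0.4, 0.5, -2.5)
Step 2: at (-0.4, 0.5, -2.5), ∇g = (-1.6, 5, -25) → (-0.4, 0.5, -2.5) − 0.2·(-1.6, 5, -25) = (-0.08, -0.5, 2.5)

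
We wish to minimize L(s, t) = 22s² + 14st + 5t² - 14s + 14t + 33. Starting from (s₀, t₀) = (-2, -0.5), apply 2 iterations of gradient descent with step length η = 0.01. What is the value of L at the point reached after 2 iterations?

37.58217336

∇L = (44s + 14t - 14, 14s + 10t + 14)
Step 1: at (-2, -0.5), ∇L = (-109, -19) → (-2, -0.5) − 0.01·(-109, -19) = (-0.91, -0.31)
Step 2: at (-0.91, -0.31), ∇L = (-58.38, -1.84) → (-0.91, -0.31) − 0.01·(-58.38, -1.84) = (-0.3262, -0.2916)
L(-0.3262, -0.2916) = 37.58217336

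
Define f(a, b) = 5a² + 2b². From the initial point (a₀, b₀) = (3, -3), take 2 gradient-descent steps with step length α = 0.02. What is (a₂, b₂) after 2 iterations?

(1.92, -2.5392)

∇f = (10a, 4b)
(a₁, b₁) = (3, -3) − 0.02·(30, -12) = (2.4, -2.76)
(a₂, b₂) = (2.4, -2.76) − 0.02·(24, -11.04) = (1.92, -2.5392)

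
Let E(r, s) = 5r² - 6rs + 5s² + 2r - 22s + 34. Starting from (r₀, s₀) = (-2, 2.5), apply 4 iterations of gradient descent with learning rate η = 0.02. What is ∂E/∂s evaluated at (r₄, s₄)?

-1.3160064

∇E = (10r - 6s + 2, -6r + 10s - 22)
(r₁, s₁) = (-2, 2.5) − 0.02·(-33, 15) = (-1.34, 2.2)
(r₂, s₂) = (-1.34, 2.2) − 0.02·(-24.6, 8.04) = (-0.848, 2.0392)
(r₃, s₃) = (-0.848, 2.0392) − 0.02·(-18.7152, 3.48) = (-0.473696, 1.9696)
(r₄, s₄) = (-0.473696, 1.9696) − 0.02·(-14.55456, 0.538176) = (-0.1826048, 1.95883648)
∂E/∂s at (-0.1826048, 1.95883648) = -1.3160064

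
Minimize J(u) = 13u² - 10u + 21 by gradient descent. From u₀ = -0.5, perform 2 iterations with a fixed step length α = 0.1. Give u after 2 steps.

-1.88

J′(u) = 26u - 10
Step 1: J′(-0.5) = -23; u₁ = -0.5 − 0.1·(-23) = 1.8
Step 2: J′(1.8) = 36.8; u₂ = 1.8 − 0.1·36.8 = -1.88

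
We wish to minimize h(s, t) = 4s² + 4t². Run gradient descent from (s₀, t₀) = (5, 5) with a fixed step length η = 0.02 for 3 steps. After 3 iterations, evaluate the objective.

∇h = (8s, 8t)
Step 1: at (5, 5), ∇h = (40, 40) → (5, 5) − 0.02·(40, 40) = (4.2, 4.2)
Step 2: at (4.2, 4.2), ∇h = (33.6, 33.6) → (4.2, 4.2) − 0.02·(33.6, 33.6) = (3.528, 3.528)
Step 3: at (3.528, 3.528), ∇h = (28.224, 28.224) → (3.528, 3.528) − 0.02·(28.224, 28.224) = (2.96352, 2.96352)
h(2.96352, 2.96352) = 70.2596063232

70.2596063232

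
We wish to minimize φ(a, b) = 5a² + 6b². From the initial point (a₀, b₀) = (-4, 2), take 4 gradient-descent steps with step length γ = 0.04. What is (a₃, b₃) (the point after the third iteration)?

(-0.864, 0.281216)

∇φ = (10a, 12b)
Step 1: at (-4, 2), ∇φ = (-40, 24) → (-4, 2) − 0.04·(-40, 24) = (-2.4, 1.04)
Step 2: at (-2.4, 1.04), ∇φ = (-24, 12.48) → (-2.4, 1.04) − 0.04·(-24, 12.48) = (-1.44, 0.5408)
Step 3: at (-1.44, 0.5408), ∇φ = (-14.4, 6.4896) → (-1.44, 0.5408) − 0.04·(-14.4, 6.4896) = (-0.864, 0.281216)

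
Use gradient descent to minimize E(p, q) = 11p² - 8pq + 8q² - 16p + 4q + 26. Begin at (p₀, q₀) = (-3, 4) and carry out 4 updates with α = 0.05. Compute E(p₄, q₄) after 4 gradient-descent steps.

∇E = (22p - 8q - 16, -8p + 16q + 4)
Step 1: at (-3, 4), ∇E = (-114, 92) → (-3, 4) − 0.05·(-114, 92) = (2.7, -0.6)
Step 2: at (2.7, -0.6), ∇E = (48.2, -27.2) → (2.7, -0.6) − 0.05·(48.2, -27.2) = (0.29, 0.76)
Step 3: at (0.29, 0.76), ∇E = (-15.7, 13.84) → (0.29, 0.76) − 0.05·(-15.7, 13.84) = (1.075, 0.068)
Step 4: at (1.075, 0.068), ∇E = (7.106, -3.512) → (1.075, 0.068) − 0.05·(7.106, -3.512) = (0.7197, 0.2436)
E(0.7197, 0.2436) = 20.22902531

20.22902531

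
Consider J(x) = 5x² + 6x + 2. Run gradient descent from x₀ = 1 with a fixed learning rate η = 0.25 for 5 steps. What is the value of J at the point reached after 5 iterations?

J′(x) = 10x + 6
x₁ = 1 − 0.25·16 = -3
x₂ = -3 − 0.25·(-24) = 3
x₃ = 3 − 0.25·36 = -6
x₄ = -6 − 0.25·(-54) = 7.5
x₅ = 7.5 − 0.25·81 = -12.75
J(-12.75) = 738.3125

738.3125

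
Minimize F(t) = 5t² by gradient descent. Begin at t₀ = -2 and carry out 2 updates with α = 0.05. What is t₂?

F′(t) = 10t
t₁ = -2 − 0.05·(-20) = -1
t₂ = -1 − 0.05·(-10) = -0.5

-0.5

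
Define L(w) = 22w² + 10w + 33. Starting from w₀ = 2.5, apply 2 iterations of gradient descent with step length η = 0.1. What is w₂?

31.3

L′(w) = 44w + 10
Step 1: L′(2.5) = 120; w₁ = 2.5 − 0.1·120 = -9.5
Step 2: L′(-9.5) = -408; w₂ = -9.5 − 0.1·(-408) = 31.3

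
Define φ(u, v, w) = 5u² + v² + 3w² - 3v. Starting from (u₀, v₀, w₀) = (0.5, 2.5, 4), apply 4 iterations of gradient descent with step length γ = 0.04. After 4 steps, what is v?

∇φ = (10u, 2v - 3, 6w)
Step 1: at (0.5, 2.5, 4), ∇φ = (5, 2, 24) → (0.5, 2.5, 4) − 0.04·(5, 2, 24) = (0.3, 2.42, 3.04)
Step 2: at (0.3, 2.42, 3.04), ∇φ = (3, 1.84, 18.24) → (0.3, 2.42, 3.04) − 0.04·(3, 1.84, 18.24) = (0.18, 2.3464, 2.3104)
Step 3: at (0.18, 2.3464, 2.3104), ∇φ = (1.8, 1.6928, 13.8624) → (0.18, 2.3464, 2.3104) − 0.04·(1.8, 1.6928, 13.8624) = (0.108, 2.278688, 1.755904)
Step 4: at (0.108, 2.278688, 1.755904), ∇φ = (1.08, 1.557376, 10.535424) → (0.108, 2.278688, 1.755904) − 0.04·(1.08, 1.557376, 10.535424) = (0.0648, 2.21639296, 1.33448704)
v = 2.21639296

2.21639296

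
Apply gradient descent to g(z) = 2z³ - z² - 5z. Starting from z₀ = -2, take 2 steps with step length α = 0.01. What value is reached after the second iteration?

-2.522974

g′(z) = 6z² - 2z - 5
Step 1: g′(-2) = 23; z₁ = -2 − 0.01·23 = -2.23
Step 2: g′(-2.23) = 29.2974; z₂ = -2.23 − 0.01·29.2974 = -2.522974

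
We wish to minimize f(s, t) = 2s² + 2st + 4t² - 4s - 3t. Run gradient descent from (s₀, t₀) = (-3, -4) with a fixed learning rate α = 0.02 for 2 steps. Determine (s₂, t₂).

(-2.1112, -2.5104)

∇f = (4s + 2t - 4, 2s + 8t - 3)
(s₁, t₁) = (-3, -4) − 0.02·(-24, -41) = (-2.52, -3.18)
(s₂, t₂) = (-2.52, -3.18) − 0.02·(-20.44, -33.48) = (-2.1112, -2.5104)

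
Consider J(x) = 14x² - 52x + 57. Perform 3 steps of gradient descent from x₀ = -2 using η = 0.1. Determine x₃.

J′(x) = 28x - 52
x₁ = -2 − 0.1·(-108) = 8.8
x₂ = 8.8 − 0.1·194.4 = -10.64
x₃ = -10.64 − 0.1·(-349.92) = 24.352

24.352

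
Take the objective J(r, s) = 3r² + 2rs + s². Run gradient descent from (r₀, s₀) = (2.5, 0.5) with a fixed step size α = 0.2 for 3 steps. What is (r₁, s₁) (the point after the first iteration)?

∇J = (6r + 2s, 2r + 2s)
(r₁, s₁) = (2.5, 0.5) − 0.2·(16, 6) = (-0.7, -0.7)

(-0.7, -0.7)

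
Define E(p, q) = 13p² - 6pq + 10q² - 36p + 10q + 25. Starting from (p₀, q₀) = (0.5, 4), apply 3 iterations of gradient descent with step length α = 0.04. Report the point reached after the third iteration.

(1.447264, 0.007744)

∇E = (26p - 6q - 36, -6p + 20q + 10)
(p₁, q₁) = (0.5, 4) − 0.04·(-47, 87) = (2.38, 0.52)
(p₂, q₂) = (2.38, 0.52) − 0.04·(22.76, 6.12) = (1.4696, 0.2752)
(p₃, q₃) = (1.4696, 0.2752) − 0.04·(0.5584, 6.6864) = (1.447264, 0.007744)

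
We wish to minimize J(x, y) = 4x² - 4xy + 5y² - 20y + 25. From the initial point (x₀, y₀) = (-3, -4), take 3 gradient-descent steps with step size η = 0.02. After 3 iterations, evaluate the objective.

∇J = (8x - 4y, -4x + 10y - 20)
(x₁, y₁) = (-3, -4) − 0.02·(-8, -48) = (-2.84, -3.04)
(x₂, y₂) = (-2.84, -3.04) − 0.02·(-10.56, -39.04) = (-2.6288, -2.2592)
(x₃, y₃) = (-2.6288, -2.2592) − 0.02·(-11.9936, -32.0768) = (-2.388928, -1.617664)
J(-2.388928, -1.617664) = 77.807440744448

77.807440744448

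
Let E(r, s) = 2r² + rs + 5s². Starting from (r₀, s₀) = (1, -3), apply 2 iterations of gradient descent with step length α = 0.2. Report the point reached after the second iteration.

∇E = (4r + s, r + 10s)
Step 1: at (1, -3), ∇E = (1, -29) → (1, -3) − 0.2·(1, -29) = (0.8, 2.8)
Step 2: at (0.8, 2.8), ∇E = (6, 28.8) → (0.8, 2.8) − 0.2·(6, 28.8) = (-0.4, -2.96)

(-0.4, -2.96)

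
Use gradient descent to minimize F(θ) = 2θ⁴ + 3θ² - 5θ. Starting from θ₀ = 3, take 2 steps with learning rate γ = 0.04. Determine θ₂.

70.31676672

F′(θ) = 8θ³ + 6θ - 5
Step 1: F′(3) = 229; θ₁ = 3 − 0.04·229 = -6.16
Step 2: F′(-6.16) = -1911.919168; θ₂ = -6.16 − 0.04·(-1911.919168) = 70.31676672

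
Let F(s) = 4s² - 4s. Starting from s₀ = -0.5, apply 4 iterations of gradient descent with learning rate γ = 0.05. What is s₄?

F′(s) = 8s - 4
s₁ = -0.5 − 0.05·(-8) = -0.1
s₂ = -0.1 − 0.05·(-4.8) = 0.14
s₃ = 0.14 − 0.05·(-2.88) = 0.284
s₄ = 0.284 − 0.05·(-1.728) = 0.3704

0.3704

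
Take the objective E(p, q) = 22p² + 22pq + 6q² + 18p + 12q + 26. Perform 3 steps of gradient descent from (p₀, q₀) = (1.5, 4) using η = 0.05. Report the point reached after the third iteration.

(-18.547, -6.9885)

∇E = (44p + 22q + 18, 22p + 12q + 12)
Step 1: at (1.5, 4), ∇E = (172, 93) → (1.5, 4) − 0.05·(172, 93) = (-7.1, -0.65)
Step 2: at (-7.1, -0.65), ∇E = (-308.7, -152) → (-7.1, -0.65) − 0.05·(-308.7, -152) = (8.335, 6.95)
Step 3: at (8.335, 6.95), ∇E = (537.64, 278.77) → (8.335, 6.95) − 0.05·(537.64, 278.77) = (-18.547, -6.9885)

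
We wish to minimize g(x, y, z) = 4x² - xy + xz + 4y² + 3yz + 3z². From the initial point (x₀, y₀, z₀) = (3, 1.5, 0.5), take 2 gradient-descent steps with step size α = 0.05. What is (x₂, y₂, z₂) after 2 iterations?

∇g = (8x - y + z, -x + 8y + 3z, x + 3y + 6z)
(x₁, y₁, z₁) = (3, 1.5, 0.5) − 0.05·(23, 10.5, 10.5) = (1.85, 0.975, -0.025)
(x₂, y₂, z₂) = (1.85, 0.975, -0.025) − 0.05·(13.8, 5.875, 4.625) = (1.16, 0.68125, -0.25625)

(1.16, 0.68125, -0.25625)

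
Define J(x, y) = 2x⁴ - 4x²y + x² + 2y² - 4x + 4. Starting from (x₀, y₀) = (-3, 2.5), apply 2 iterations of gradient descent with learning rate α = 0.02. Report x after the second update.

0.53658112

∇J = (8x³ - 8xy + 2x - 4, -4x² + 4y)
(x₁, y₁) = (-3, 2.5) − 0.02·(-166, -26) = (0.32, 3.02)
(x₂, y₂) = (0.32, 3.02) − 0.02·(-10.829056, 11.6704) = (0.53658112, 2.786592)
x = 0.53658112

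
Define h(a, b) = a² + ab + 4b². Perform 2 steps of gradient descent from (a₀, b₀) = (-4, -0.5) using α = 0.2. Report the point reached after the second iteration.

(-1.6, -0.2)

∇h = (2a + b, a + 8b)
(a₁, b₁) = (-4, -0.5) − 0.2·(-8.5, -8) = (-2.3, 1.1)
(a₂, b₂) = (-2.3, 1.1) − 0.2·(-3.5, 6.5) = (-1.6, -0.2)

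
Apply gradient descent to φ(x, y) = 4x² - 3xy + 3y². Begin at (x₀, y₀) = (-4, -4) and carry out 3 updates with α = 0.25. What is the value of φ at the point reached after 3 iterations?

∇φ = (8x - 3y, -3x + 6y)
Step 1: at (-4, -4), ∇φ = (-20, -12) → (-4, -4) − 0.25·(-20, -12) = (1, -1)
Step 2: at (1, -1), ∇φ = (11, -9) → (1, -1) − 0.25·(11, -9) = (-1.75, 1.25)
Step 3: at (-1.75, 1.25), ∇φ = (-17.75, 12.75) → (-1.75, 1.25) − 0.25·(-17.75, 12.75) = (2.6875, -1.9375)
φ(2.6875, -1.9375) = 55.7734375

55.7734375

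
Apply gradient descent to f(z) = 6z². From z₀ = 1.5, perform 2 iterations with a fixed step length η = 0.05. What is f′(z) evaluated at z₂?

f′(z) = 12z
z₁ = 1.5 − 0.05·18 = 0.6
z₂ = 0.6 − 0.05·7.2 = 0.24
f′(z) at (0.24) = 2.88

2.88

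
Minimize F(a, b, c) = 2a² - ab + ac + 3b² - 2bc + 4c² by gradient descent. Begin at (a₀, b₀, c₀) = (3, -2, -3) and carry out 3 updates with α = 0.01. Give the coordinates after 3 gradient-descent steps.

(2.680732, -1.739292, -2.521342)

∇F = (4a - b + c, -a + 6b - 2c, a - 2b + 8c)
(a₁, b₁, c₁) = (3, -2, -3) − 0.01·(11, -9, -17) = (2.89, -1.91, -2.83)
(a₂, b₂, c₂) = (2.89, -1.91, -2.83) − 0.01·(10.64, -8.69, -15.93) = (2.7836, -1.8231, -2.6707)
(a₃, b₃, c₃) = (2.7836, -1.8231, -2.6707) − 0.01·(10.2868, -8.3808, -14.9358) = (2.680732, -1.739292, -2.521342)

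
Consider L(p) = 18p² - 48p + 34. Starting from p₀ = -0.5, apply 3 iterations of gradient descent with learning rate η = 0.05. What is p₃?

2.272

L′(p) = 36p - 48
p₁ = -0.5 − 0.05·(-66) = 2.8
p₂ = 2.8 − 0.05·52.8 = 0.16
p₃ = 0.16 − 0.05·(-42.24) = 2.272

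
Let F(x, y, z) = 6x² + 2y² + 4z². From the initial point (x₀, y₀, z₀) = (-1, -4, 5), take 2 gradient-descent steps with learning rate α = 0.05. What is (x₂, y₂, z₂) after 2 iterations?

∇F = (12x, 4y, 8z)
(x₁, y₁, z₁) = (-1, -4, 5) − 0.05·(-12, -16, 40) = (-0.4, -3.2, 3)
(x₂, y₂, z₂) = (-0.4, -3.2, 3) − 0.05·(-4.8, -12.8, 24) = (-0.16, -2.56, 1.8)

(-0.16, -2.56, 1.8)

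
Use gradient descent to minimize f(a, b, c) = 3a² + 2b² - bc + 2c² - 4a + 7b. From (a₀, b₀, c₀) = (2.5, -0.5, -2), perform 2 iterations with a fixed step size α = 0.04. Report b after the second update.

-1.0032

∇f = (6a - 4, 4b - c + 7, -b + 4c)
Step 1: at (2.5, -0.5, -2), ∇f = (11, 7, -7.5) → (2.5, -0.5, -2) − 0.04·(11, 7, -7.5) = (2.06, -0.78, -1.7)
Step 2: at (2.06, -0.78, -1.7), ∇f = (8.36, 5.58, -6.02) → (2.06, -0.78, -1.7) − 0.04·(8.36, 5.58, -6.02) = (1.7256, -1.0032, -1.4592)
b = -1.0032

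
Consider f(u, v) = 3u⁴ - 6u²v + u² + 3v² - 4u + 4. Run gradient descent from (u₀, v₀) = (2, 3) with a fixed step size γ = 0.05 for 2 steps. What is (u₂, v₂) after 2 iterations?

(2.1968, 2.502)

∇f = (12u³ - 12uv + 2u - 4, -6u² + 6v)
Step 1: at (2, 3), ∇f = (24, -6) → (2, 3) − 0.05·(24, -6) = (0.8, 3.3)
Step 2: at (0.8, 3.3), ∇f = (-27.936, 15.96) → (0.8, 3.3) − 0.05·(-27.936, 15.96) = (2.1968, 2.502)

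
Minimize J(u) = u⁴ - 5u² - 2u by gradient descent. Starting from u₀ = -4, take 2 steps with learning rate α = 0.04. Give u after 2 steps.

-10.13664768

J′(u) = 4u³ - 10u - 2
Step 1: J′(-4) = -218; u₁ = -4 − 0.04·(-218) = 4.72
Step 2: J′(4.72) = 371.416192; u₂ = 4.72 − 0.04·371.416192 = -10.13664768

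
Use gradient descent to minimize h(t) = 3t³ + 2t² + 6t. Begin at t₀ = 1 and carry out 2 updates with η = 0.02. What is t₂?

h′(t) = 9t² + 4t + 6
t₁ = 1 − 0.02·19 = 0.62
t₂ = 0.62 − 0.02·11.9396 = 0.381208

0.381208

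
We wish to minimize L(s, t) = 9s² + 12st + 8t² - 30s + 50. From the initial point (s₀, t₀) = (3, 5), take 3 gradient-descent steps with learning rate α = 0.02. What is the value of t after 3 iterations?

∇L = (18s + 12t - 30, 12s + 16t)
Step 1: at (3, 5), ∇L = (84, 116) → (3, 5) − 0.02·(84, 116) = (1.32, 2.68)
Step 2: at (1.32, 2.68), ∇L = (25.92, 58.72) → (1.32, 2.68) − 0.02·(25.92, 58.72) = (0.8016, 1.5056)
Step 3: at (0.8016, 1.5056), ∇L = (2.496, 33.7088) → (0.8016, 1.5056) − 0.02·(2.496, 33.7088) = (0.75168, 0.831424)
t = 0.831424

0.831424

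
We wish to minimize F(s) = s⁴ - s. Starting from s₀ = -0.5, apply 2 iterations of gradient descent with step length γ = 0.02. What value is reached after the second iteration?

-0.44169416

F′(s) = 4s³ - 1
Step 1: F′(-0.5) = -1.5; s₁ = -0.5 − 0.02·(-1.5) = -0.47
Step 2: F′(-0.47) = -1.415292; s₂ = -0.47 − 0.02·(-1.415292) = -0.44169416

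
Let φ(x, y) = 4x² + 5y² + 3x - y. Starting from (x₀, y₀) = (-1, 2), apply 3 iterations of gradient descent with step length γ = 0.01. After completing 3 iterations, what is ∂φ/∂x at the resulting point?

∇φ = (8x + 3, 10y - 1)
Step 1: at (-1, 2), ∇φ = (-5, 19) → (-1, 2) − 0.01·(-5, 19) = (-0.95, 1.81)
Step 2: at (-0.95, 1.81), ∇φ = (-4.6, 17.1) → (-0.95, 1.81) − 0.01·(-4.6, 17.1) = (-0.904, 1.639)
Step 3: at (-0.904, 1.639), ∇φ = (-4.232, 15.39) → (-0.904, 1.639) − 0.01·(-4.232, 15.39) = (-0.86168, 1.4851)
∂φ/∂x at (-0.86168, 1.4851) = -3.89344

-3.89344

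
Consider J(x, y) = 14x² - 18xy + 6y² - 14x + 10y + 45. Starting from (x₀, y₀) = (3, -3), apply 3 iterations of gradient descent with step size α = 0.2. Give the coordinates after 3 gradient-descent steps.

(-1041.896, 675.72)

∇J = (28x - 18y - 14, -18x + 12y + 10)
(x₁, y₁) = (3, -3) − 0.2·(124, -80) = (-21.8, 13)
(x₂, y₂) = (-21.8, 13) − 0.2·(-858.4, 558.4) = (149.88, -98.68)
(x₃, y₃) = (149.88, -98.68) − 0.2·(5958.88, -3872) = (-1041.896, 675.72)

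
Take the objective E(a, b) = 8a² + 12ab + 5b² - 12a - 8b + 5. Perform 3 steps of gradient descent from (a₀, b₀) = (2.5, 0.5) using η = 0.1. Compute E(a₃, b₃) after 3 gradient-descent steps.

489.701376

∇E = (16a + 12b - 12, 12a + 10b - 8)
(a₁, b₁) = (2.5, 0.5) − 0.1·(34, 27) = (-0.9, -2.2)
(a₂, b₂) = (-0.9, -2.2) − 0.1·(-52.8, -40.8) = (4.38, 1.88)
(a₃, b₃) = (4.38, 1.88) − 0.1·(80.64, 63.36) = (-3.684, -4.456)
E(-3.684, -4.456) = 489.701376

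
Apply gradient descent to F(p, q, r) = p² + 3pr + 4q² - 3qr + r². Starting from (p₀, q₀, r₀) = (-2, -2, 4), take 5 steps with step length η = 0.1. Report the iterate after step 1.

(-2.8, 0.8, 3.2)

∇F = (2p + 3r, 8q - 3r, 3p - 3q + 2r)
Step 1: at (-2, -2, 4), ∇F = (8, -28, 8) → (-2, -2, 4) − 0.1·(8, -28, 8) = (-2.8, 0.8, 3.2)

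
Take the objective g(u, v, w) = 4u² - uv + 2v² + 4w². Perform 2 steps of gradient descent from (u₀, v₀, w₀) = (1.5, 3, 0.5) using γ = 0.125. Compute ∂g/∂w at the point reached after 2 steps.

∇g = (8u - v, -u + 4v, 8w)
(u₁, v₁, w₁) = (1.5, 3, 0.5) − 0.125·(9, 10.5, 4) = (0.375, 1.6875, 0)
(u₂, v₂, w₂) = (0.375, 1.6875, 0) − 0.125·(1.3125, 6.375, 0) = (0.2109375, 0.890625, 0)
∂g/∂w at (0.2109375, 0.890625, 0) = 0

0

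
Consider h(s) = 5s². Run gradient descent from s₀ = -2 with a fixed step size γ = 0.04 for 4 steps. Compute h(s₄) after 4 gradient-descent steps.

0.3359232

h′(s) = 10s
s₁ = -2 − 0.04·(-20) = -1.2
s₂ = -1.2 − 0.04·(-12) = -0.72
s₃ = -0.72 − 0.04·(-7.2) = -0.432
s₄ = -0.432 − 0.04·(-4.32) = -0.2592
h(-0.2592) = 0.3359232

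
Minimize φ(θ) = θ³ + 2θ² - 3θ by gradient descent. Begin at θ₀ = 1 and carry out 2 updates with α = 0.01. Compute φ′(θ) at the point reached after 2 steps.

3.256869894912

φ′(θ) = 3θ² + 4θ - 3
Step 1: φ′(1) = 4; θ₁ = 1 − 0.01·4 = 0.96
Step 2: φ′(0.96) = 3.6048; θ₂ = 0.96 − 0.01·3.6048 = 0.923952
φ′(θ) at (0.923952) = 3.256869894912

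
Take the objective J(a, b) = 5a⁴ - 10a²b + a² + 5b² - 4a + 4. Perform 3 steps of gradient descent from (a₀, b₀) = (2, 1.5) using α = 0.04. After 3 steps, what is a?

∇J = (20a³ - 20ab + 2a - 4, -10a² + 10b)
Step 1: at (2, 1.5), ∇J = (100, -25) → (2, 1.5) − 0.04·(100, -25) = (-2, 2.5)
Step 2: at (-2, 2.5), ∇J = (-68, -15) → (-2, 2.5) − 0.04·(-68, -15) = (0.72, 3.1)
Step 3: at (0.72, 3.1), ∇J = (-39.73504, 25.816) → (0.72, 3.1) − 0.04·(-39.73504, 25.816) = (2.3094016, 2.06736)
a = 2.3094016

2.3094016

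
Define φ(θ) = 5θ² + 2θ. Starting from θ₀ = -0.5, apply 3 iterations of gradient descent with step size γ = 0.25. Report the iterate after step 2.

φ′(θ) = 10θ + 2
θ₁ = -0.5 − 0.25·(-3) = 0.25
θ₂ = 0.25 − 0.25·4.5 = -0.875

-0.875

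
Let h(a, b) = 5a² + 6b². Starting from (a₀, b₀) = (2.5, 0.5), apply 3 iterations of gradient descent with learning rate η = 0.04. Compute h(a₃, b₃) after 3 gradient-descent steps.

∇h = (10a, 12b)
Step 1: at (2.5, 0.5), ∇h = (25, 6) → (2.5, 0.5) − 0.04·(25, 6) = (1.5, 0.26)
Step 2: at (1.5, 0.26), ∇h = (15, 3.12) → (1.5, 0.26) − 0.04·(15, 3.12) = (0.9, 0.1352)
Step 3: at (0.9, 0.1352), ∇h = (9, 1.6224) → (0.9, 0.1352) − 0.04·(9, 1.6224) = (0.54, 0.070304)
h(0.54, 0.070304) = 1.487655914496

1.487655914496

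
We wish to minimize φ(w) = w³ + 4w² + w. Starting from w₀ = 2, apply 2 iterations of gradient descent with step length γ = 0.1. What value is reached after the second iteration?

-0.523

φ′(w) = 3w² + 8w + 1
w₁ = 2 − 0.1·29 = -0.9
w₂ = -0.9 − 0.1·(-3.77) = -0.523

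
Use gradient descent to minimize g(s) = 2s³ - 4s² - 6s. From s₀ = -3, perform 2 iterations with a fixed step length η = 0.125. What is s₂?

-131.25

g′(s) = 6s² - 8s - 6
s₁ = -3 − 0.125·72 = -12
s₂ = -12 − 0.125·954 = -131.25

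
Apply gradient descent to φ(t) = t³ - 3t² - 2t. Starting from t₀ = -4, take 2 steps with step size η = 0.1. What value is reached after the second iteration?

-53.7

φ′(t) = 3t² - 6t - 2
t₁ = -4 − 0.1·70 = -11
t₂ = -11 − 0.1·427 = -53.7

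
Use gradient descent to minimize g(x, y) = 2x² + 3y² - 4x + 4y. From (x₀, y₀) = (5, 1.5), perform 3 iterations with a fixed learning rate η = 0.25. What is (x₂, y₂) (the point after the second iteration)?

(1, -0.125)

∇g = (4x - 4, 6y + 4)
Step 1: at (5, 1.5), ∇g = (16, 13) → (5, 1.5) − 0.25·(16, 13) = (1, -1.75)
Step 2: at (1, -1.75), ∇g = (0, -6.5) → (1, -1.75) − 0.25·(0, -6.5) = (1, -0.125)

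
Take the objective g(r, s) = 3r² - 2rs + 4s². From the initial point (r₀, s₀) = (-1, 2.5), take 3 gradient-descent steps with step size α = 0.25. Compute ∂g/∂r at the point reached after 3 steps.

∇g = (6r - 2s, -2r + 8s)
(r₁, s₁) = (-1, 2.5) − 0.25·(-11, 22) = (1.75, -3)
(r₂, s₂) = (1.75, -3) − 0.25·(16.5, -27.5) = (-2.375, 3.875)
(r₃, s₃) = (-2.375, 3.875) − 0.25·(-22, 35.75) = (3.125, -5.0625)
∂g/∂r at (3.125, -5.0625) = 28.875

28.875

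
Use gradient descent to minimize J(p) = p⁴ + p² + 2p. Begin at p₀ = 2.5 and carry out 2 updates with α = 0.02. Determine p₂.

J′(p) = 4p³ + 2p + 2
Step 1: J′(2.5) = 69.5; p₁ = 2.5 − 0.02·69.5 = 1.11
Step 2: J′(1.11) = 9.690524; p₂ = 1.11 − 0.02·9.690524 = 0.91618952

0.91618952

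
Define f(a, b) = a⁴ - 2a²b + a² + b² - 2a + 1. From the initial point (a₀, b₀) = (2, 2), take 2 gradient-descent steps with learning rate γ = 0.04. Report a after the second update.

∇f = (4a³ - 4ab + 2a - 2, -2a² + 2b)
Step 1: at (2, 2), ∇f = (18, -4) → (2, 2) − 0.04·(18, -4) = (1.28, 2.16)
Step 2: at (1.28, 2.16), ∇f = (-2.110592, 1.0432) → (1.28, 2.16) − 0.04·(-2.110592, 1.0432) = (1.36442368, 2.118272)
a = 1.36442368

1.36442368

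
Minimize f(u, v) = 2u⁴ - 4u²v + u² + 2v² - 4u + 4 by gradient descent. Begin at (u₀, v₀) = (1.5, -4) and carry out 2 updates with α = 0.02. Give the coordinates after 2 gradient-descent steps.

(0.08799872, -3.219968)

∇f = (8u³ - 8uv + 2u - 4, -4u² + 4v)
(u₁, v₁) = (1.5, -4) − 0.02·(74, -25) = (0.02, -3.5)
(u₂, v₂) = (0.02, -3.5) − 0.02·(-3.399936, -14.0016) = (0.08799872, -3.219968)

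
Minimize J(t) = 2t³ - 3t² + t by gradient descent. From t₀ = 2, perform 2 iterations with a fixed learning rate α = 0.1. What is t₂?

0.726

J′(t) = 6t² - 6t + 1
t₁ = 2 − 0.1·13 = 0.7
t₂ = 0.7 − 0.1·(-0.26) = 0.726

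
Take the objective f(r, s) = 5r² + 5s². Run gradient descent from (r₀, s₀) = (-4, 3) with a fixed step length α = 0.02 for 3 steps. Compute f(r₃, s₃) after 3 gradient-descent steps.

32.768

∇f = (10r, 10s)
(r₁, s₁) = (-4, 3) − 0.02·(-40, 30) = (-3.2, 2.4)
(r₂, s₂) = (-3.2, 2.4) − 0.02·(-32, 24) = (-2.56, 1.92)
(r₃, s₃) = (-2.56, 1.92) − 0.02·(-25.6, 19.2) = (-2.048, 1.536)
f(-2.048, 1.536) = 32.768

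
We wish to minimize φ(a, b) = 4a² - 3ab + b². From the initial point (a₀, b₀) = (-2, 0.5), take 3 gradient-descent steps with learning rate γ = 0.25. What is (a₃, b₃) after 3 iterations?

(4.1796875, -1.90625)

∇φ = (8a - 3b, -3a + 2b)
Step 1: at (-2, 0.5), ∇φ = (-17.5, 7) → (-2, 0.5) − 0.25·(-17.5, 7) = (2.375, -1.25)
Step 2: at (2.375, -1.25), ∇φ = (22.75, -9.625) → (2.375, -1.25) − 0.25·(22.75, -9.625) = (-3.3125, 1.15625)
Step 3: at (-3.3125, 1.15625), ∇φ = (-29.96875, 12.25) → (-3.3125, 1.15625) − 0.25·(-29.96875, 12.25) = (4.1796875, -1.90625)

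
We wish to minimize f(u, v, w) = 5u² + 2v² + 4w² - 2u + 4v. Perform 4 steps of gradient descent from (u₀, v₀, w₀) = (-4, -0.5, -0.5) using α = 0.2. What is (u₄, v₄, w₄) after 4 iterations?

(-4, -0.9992, -0.0648)

∇f = (10u - 2, 4v + 4, 8w)
(u₁, v₁, w₁) = (-4, -0.5, -0.5) − 0.2·(-42, 2, -4) = (4.4, -0.9, 0.3)
(u₂, v₂, w₂) = (4.4, -0.9, 0.3) − 0.2·(42, 0.4, 2.4) = (-4, -0.98, -0.18)
(u₃, v₃, w₃) = (-4, -0.98, -0.18) − 0.2·(-42, 0.08, -1.44) = (4.4, -0.996, 0.108)
(u₄, v₄, w₄) = (4.4, -0.996, 0.108) − 0.2·(42, 0.016, 0.864) = (-4, -0.9992, -0.0648)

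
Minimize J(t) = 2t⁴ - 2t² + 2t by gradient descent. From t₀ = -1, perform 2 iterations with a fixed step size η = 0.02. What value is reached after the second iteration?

J′(t) = 8t³ - 4t + 2
t₁ = -1 − 0.02·(-2) = -0.96
t₂ = -0.96 − 0.02·(-1.237888) = -0.93524224

-0.93524224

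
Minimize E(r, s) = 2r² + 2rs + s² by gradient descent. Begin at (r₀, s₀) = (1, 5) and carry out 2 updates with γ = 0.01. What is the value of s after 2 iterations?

∇E = (4r + 2s, 2r + 2s)
(r₁, s₁) = (1, 5) − 0.01·(14, 12) = (0.86, 4.88)
(r₂, s₂) = (0.86, 4.88) − 0.01·(13.2, 11.48) = (0.728, 4.7652)
s = 4.7652

4.7652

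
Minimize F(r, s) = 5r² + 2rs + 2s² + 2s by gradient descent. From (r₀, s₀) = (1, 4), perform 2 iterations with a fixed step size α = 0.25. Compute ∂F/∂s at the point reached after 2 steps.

∇F = (10r + 2s, 2r + 4s + 2)
Step 1: at (1, 4), ∇F = (18, 20) → (1, 4) − 0.25·(18, 20) = (-3.5, -1)
Step 2: at (-3.5, -1), ∇F = (-37, -9) → (-3.5, -1) − 0.25·(-37, -9) = (5.75, 1.25)
∂F/∂s at (5.75, 1.25) = 18.5

18.5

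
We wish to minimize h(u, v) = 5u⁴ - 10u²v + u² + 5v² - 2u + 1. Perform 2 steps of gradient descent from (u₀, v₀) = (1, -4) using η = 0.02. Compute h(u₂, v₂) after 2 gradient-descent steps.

35.5442688

∇h = (20u³ - 20uv + 2u - 2, -10u² + 10v)
(u₁, v₁) = (1, -4) − 0.02·(100, -50) = (-1, -3)
(u₂, v₂) = (-1, -3) − 0.02·(-84, -40) = (0.68, -2.2)
h(0.68, -2.2) = 35.5442688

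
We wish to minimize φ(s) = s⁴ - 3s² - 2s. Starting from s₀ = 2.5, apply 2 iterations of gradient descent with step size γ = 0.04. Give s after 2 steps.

φ′(s) = 4s³ - 6s - 2
Step 1: φ′(2.5) = 45.5; s₁ = 2.5 − 0.04·45.5 = 0.68
Step 2: φ′(0.68) = -4.822272; s₂ = 0.68 − 0.04·(-4.822272) = 0.87289088

0.87289088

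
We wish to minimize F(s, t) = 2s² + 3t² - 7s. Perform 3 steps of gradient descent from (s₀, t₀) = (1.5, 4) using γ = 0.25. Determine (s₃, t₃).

∇F = (4s - 7, 6t)
(s₁, t₁) = (1.5, 4) − 0.25·(-1, 24) = (1.75, -2)
(s₂, t₂) = (1.75, -2) − 0.25·(0, -12) = (1.75, 1)
(s₃, t₃) = (1.75, 1) − 0.25·(0, 6) = (1.75, -0.5)

(1.75, -0.5)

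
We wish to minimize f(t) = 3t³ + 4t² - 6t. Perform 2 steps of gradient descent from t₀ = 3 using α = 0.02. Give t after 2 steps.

f′(t) = 9t² + 8t - 6
t₁ = 3 − 0.02·99 = 1.02
t₂ = 1.02 − 0.02·11.5236 = 0.789528

0.789528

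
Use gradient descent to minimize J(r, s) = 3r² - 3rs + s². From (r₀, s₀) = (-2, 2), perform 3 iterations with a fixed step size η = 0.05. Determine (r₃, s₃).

∇J = (6r - 3s, -3r + 2s)
Step 1: at (-2, 2), ∇J = (-18, 10) → (-2, 2) − 0.05·(-18, 10) = (-1.1, 1.5)
Step 2: at (-1.1, 1.5), ∇J = (-11.1, 6.3) → (-1.1, 1.5) − 0.05·(-11.1, 6.3) = (-0.545, 1.185)
Step 3: at (-0.545, 1.185), ∇J = (-6.825, 4.005) → (-0.545, 1.185) − 0.05·(-6.825, 4.005) = (-0.20375, 0.98475)

(-0.20375, 0.98475)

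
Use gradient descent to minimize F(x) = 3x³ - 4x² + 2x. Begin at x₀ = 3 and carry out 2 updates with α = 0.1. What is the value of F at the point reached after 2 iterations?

F′(x) = 9x² - 8x + 2
Step 1: F′(3) = 59; x₁ = 3 − 0.1·59 = -2.9
Step 2: F′(-2.9) = 100.89; x₂ = -2.9 − 0.1·100.89 = -12.989
F(-12.989) = -7275.117637007

-7275.117637007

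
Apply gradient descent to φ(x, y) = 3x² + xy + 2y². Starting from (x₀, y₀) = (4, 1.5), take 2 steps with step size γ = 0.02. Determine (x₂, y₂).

(3.0452, 1.1262)

∇φ = (6x + y, x + 4y)
Step 1: at (4, 1.5), ∇φ = (25.5, 10) → (4, 1.5) − 0.02·(25.5, 10) = (3.49, 1.3)
Step 2: at (3.49, 1.3), ∇φ = (22.24, 8.69) → (3.49, 1.3) − 0.02·(22.24, 8.69) = (3.0452, 1.1262)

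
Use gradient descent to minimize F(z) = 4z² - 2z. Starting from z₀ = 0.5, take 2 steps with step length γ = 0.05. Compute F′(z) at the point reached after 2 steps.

F′(z) = 8z - 2
z₁ = 0.5 − 0.05·2 = 0.4
z₂ = 0.4 − 0.05·1.2 = 0.34
F′(z) at (0.34) = 0.72

0.72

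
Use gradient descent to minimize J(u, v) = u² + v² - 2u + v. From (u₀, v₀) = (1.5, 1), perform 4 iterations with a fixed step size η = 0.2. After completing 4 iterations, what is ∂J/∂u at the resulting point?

∇J = (2u - 2, 2v + 1)
Step 1: at (1.5, 1), ∇J = (1, 3) → (1.5, 1) − 0.2·(1, 3) = (1.3, 0.4)
Step 2: at (1.3, 0.4), ∇J = (0.6, 1.8) → (1.3, 0.4) − 0.2·(0.6, 1.8) = (1.18, 0.04)
Step 3: at (1.18, 0.04), ∇J = (0.36, 1.08) → (1.18, 0.04) − 0.2·(0.36, 1.08) = (1.108, -0.176)
Step 4: at (1.108, -0.176), ∇J = (0.216, 0.648) → (1.108, -0.176) − 0.2·(0.216, 0.648) = (1.0648, -0.3056)
∂J/∂u at (1.0648, -0.3056) = 0.1296

0.1296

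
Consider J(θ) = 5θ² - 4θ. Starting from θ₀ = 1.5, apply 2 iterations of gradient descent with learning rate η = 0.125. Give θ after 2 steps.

J′(θ) = 10θ - 4
Step 1: J′(1.5) = 11; θ₁ = 1.5 − 0.125·11 = 0.125
Step 2: J′(0.125) = -2.75; θ₂ = 0.125 − 0.125·(-2.75) = 0.46875

0.46875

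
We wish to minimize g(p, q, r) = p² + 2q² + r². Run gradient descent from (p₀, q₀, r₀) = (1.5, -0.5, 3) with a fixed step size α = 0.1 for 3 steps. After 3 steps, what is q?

-0.108

∇g = (2p, 4q, 2r)
(p₁, q₁, r₁) = (1.5, -0.5, 3) − 0.1·(3, -2, 6) = (1.2, -0.3, 2.4)
(p₂, q₂, r₂) = (1.2, -0.3, 2.4) − 0.1·(2.4, -1.2, 4.8) = (0.96, -0.18, 1.92)
(p₃, q₃, r₃) = (0.96, -0.18, 1.92) − 0.1·(1.92, -0.72, 3.84) = (0.768, -0.108, 1.536)
q = -0.108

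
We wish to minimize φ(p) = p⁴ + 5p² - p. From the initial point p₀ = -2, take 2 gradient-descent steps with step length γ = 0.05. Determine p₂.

0.320075

φ′(p) = 4p³ + 10p - 1
p₁ = -2 − 0.05·(-53) = 0.65
p₂ = 0.65 − 0.05·6.5985 = 0.320075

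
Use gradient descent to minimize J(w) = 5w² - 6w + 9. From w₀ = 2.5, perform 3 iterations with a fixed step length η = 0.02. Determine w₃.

J′(w) = 10w - 6
Step 1: J′(2.5) = 19; w₁ = 2.5 − 0.02·19 = 2.12
Step 2: J′(2.12) = 15.2; w₂ = 2.12 − 0.02·15.2 = 1.816
Step 3: J′(1.816) = 12.16; w₃ = 1.816 − 0.02·12.16 = 1.5728

1.5728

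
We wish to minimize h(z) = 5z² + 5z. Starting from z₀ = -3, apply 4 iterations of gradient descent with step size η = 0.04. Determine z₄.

-0.824

h′(z) = 10z + 5
z₁ = -3 − 0.04·(-25) = -2
z₂ = -2 − 0.04·(-15) = -1.4
z₃ = -1.4 − 0.04·(-9) = -1.04
z₄ = -1.04 − 0.04·(-5.4) = -0.824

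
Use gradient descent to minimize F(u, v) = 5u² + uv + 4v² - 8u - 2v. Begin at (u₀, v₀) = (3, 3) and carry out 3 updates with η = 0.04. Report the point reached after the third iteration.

(1.1296, 0.9472)

∇F = (10u + v - 8, u + 8v - 2)
Step 1: at (3, 3), ∇F = (25, 25) → (3, 3) − 0.04·(25, 25) = (2, 2)
Step 2: at (2, 2), ∇F = (14, 16) → (2, 2) − 0.04·(14, 16) = (1.44, 1.36)
Step 3: at (1.44, 1.36), ∇F = (7.76, 10.32) → (1.44, 1.36) − 0.04·(7.76, 10.32) = (1.1296, 0.9472)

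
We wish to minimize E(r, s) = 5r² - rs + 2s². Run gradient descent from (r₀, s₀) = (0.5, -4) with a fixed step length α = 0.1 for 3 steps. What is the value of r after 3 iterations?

-0.145

∇E = (10r - s, -r + 4s)
Step 1: at (0.5, -4), ∇E = (9, -16.5) → (0.5, -4) − 0.1·(9, -16.5) = (-0.4, -2.35)
Step 2: at (-0.4, -2.35), ∇E = (-1.65, -9) → (-0.4, -2.35) − 0.1·(-1.65, -9) = (-0.235, -1.45)
Step 3: at (-0.235, -1.45), ∇E = (-0.9, -5.565) → (-0.235, -1.45) − 0.1·(-0.9, -5.565) = (-0.145, -0.8935)
r = -0.145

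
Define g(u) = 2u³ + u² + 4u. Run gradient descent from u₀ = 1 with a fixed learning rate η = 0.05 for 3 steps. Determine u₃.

g′(u) = 6u² + 2u + 4
u₁ = 1 − 0.05·12 = 0.4
u₂ = 0.4 − 0.05·5.76 = 0.112
u₃ = 0.112 − 0.05·4.299264 = -0.1029632

-0.1029632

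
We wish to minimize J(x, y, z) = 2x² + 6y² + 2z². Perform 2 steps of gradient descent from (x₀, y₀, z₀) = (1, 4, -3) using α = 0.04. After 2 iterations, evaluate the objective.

16.97657856

∇J = (4x, 12y, 4z)
(x₁, y₁, z₁) = (1, 4, -3) − 0.04·(4, 48, -12) = (0.84, 2.08, -2.52)
(x₂, y₂, z₂) = (0.84, 2.08, -2.52) − 0.04·(3.36, 24.96, -10.08) = (0.7056, 1.0816, -2.1168)
J(0.7056, 1.0816, -2.1168) = 16.97657856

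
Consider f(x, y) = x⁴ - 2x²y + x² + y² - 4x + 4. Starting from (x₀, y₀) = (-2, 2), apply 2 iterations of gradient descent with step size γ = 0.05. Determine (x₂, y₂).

(-0.7696, 2.044)

∇f = (4x³ - 4xy + 2x - 4, -2x² + 2y)
Step 1: at (-2, 2), ∇f = (-24, -4) → (-2, 2) − 0.05·(-24, -4) = (-0.8, 2.2)
Step 2: at (-0.8, 2.2), ∇f = (-0.608, 3.12) → (-0.8, 2.2) − 0.05·(-0.608, 3.12) = (-0.7696, 2.044)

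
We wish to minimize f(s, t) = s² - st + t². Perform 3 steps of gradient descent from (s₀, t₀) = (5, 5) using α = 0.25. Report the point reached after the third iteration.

(2.109375, 2.109375)

∇f = (2s - t, -s + 2t)
(s₁, t₁) = (5, 5) − 0.25·(5, 5) = (3.75, 3.75)
(s₂, t₂) = (3.75, 3.75) − 0.25·(3.75, 3.75) = (2.8125, 2.8125)
(s₃, t₃) = (2.8125, 2.8125) − 0.25·(2.8125, 2.8125) = (2.109375, 2.109375)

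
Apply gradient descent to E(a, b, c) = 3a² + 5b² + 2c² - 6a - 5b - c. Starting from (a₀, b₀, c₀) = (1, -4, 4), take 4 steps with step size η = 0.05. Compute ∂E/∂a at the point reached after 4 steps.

∇E = (6a - 6, 10b - 5, 4c - 1)
(a₁, b₁, c₁) = (1, -4, 4) − 0.05·(0, -45, 15) = (1, -1.75, 3.25)
(a₂, b₂, c₂) = (1, -1.75, 3.25) − 0.05·(0, -22.5, 12) = (1, -0.625, 2.65)
(a₃, b₃, c₃) = (1, -0.625, 2.65) − 0.05·(0, -11.25, 9.6) = (1, -0.0625, 2.17)
(a₄, b₄, c₄) = (1, -0.0625, 2.17) − 0.05·(0, -5.625, 7.68) = (1, 0.21875, 1.786)
∂E/∂a at (1, 0.21875, 1.786) = 0

0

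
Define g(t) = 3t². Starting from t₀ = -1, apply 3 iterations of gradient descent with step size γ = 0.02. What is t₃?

g′(t) = 6t
t₁ = -1 − 0.02·(-6) = -0.88
t₂ = -0.88 − 0.02·(-5.28) = -0.7744
t₃ = -0.7744 − 0.02·(-4.6464) = -0.681472

-0.681472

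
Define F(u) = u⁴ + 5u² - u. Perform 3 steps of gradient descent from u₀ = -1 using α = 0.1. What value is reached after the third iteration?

F′(u) = 4u³ + 10u - 1
Step 1: F′(-1) = -15; u₁ = -1 − 0.1·(-15) = 0.5
Step 2: F′(0.5) = 4.5; u₂ = 0.5 − 0.1·4.5 = 0.05
Step 3: F′(0.05) = -0.4995; u₃ = 0.05 − 0.1·(-0.4995) = 0.09995

0.09995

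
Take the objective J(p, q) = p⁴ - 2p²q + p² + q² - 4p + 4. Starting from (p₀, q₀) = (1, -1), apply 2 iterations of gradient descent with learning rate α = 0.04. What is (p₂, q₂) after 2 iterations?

∇J = (4p³ - 4pq + 2p - 4, -2p² + 2q)
Step 1: at (1, -1), ∇J = (6, -4) → (1, -1) − 0.04·(6, -4) = (0.76, -0.84)
Step 2: at (0.76, -0.84), ∇J = (1.829504, -2.8352) → (0.76, -0.84) − 0.04·(1.829504, -2.8352) = (0.68681984, -0.726592)

(0.68681984, -0.726592)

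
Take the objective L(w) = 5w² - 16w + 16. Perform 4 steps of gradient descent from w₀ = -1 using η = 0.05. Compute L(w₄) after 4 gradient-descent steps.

3.33203125

L′(w) = 10w - 16
w₁ = -1 − 0.05·(-26) = 0.3
w₂ = 0.3 − 0.05·(-13) = 0.95
w₃ = 0.95 − 0.05·(-6.5) = 1.275
w₄ = 1.275 − 0.05·(-3.25) = 1.4375
L(1.4375) = 3.33203125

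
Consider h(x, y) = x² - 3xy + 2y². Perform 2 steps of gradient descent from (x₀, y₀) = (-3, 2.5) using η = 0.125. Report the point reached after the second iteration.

(-0.9375, -0.4296875)

∇h = (2x - 3y, -3x + 4y)
Step 1: at (-3, 2.5), ∇h = (-13.5, 19) → (-3, 2.5) − 0.125·(-13.5, 19) = (-1.3125, 0.125)
Step 2: at (-1.3125, 0.125), ∇h = (-3, 4.4375) → (-1.3125, 0.125) − 0.125·(-3, 4.4375) = (-0.9375, -0.4296875)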